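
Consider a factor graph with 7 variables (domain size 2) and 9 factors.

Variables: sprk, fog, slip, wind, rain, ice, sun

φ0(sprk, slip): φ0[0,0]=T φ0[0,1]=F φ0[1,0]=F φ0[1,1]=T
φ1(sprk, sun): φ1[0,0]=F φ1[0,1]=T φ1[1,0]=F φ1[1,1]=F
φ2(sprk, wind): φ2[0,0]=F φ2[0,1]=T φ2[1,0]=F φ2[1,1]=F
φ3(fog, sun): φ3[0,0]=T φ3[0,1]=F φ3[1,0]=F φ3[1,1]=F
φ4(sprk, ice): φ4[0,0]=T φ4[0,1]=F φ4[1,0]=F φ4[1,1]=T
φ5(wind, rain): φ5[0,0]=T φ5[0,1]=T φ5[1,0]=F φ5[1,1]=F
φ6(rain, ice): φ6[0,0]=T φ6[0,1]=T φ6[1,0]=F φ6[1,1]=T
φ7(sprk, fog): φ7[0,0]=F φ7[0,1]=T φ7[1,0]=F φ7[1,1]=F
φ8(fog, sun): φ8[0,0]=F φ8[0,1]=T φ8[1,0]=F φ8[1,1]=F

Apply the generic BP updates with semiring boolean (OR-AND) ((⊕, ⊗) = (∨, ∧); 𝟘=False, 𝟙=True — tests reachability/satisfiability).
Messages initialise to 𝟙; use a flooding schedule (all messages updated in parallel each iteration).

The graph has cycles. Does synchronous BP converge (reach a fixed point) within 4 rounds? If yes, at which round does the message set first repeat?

NOT CONVERGED within 4 rounds

init: all messages = 𝟙 over 2 values
r1 m[φ0→sprk] = [T, T]
r1 m[φ0→slip] = [T, T]
r1 m[φ1→sprk] = [T, F]
r1 m[φ1→sun] = [F, T]
r1 m[φ2→sprk] = [T, F]
r1 m[φ2→wind] = [F, T]
r1 m[φ3→fog] = [T, F]
r1 m[φ3→sun] = [T, F]
r1 m[φ4→sprk] = [T, T]
r1 m[φ4→ice] = [T, T]
r1 m[φ5→wind] = [T, F]
r1 m[φ5→rain] = [T, T]
r1 m[φ6→rain] = [T, T]
r1 m[φ6→ice] = [T, T]
r1 m[φ7→sprk] = [T, F]
r1 m[φ7→fog] = [F, T]
r1 m[φ8→fog] = [T, F]
r1 m[φ8→sun] = [F, T]
r1 m[sprk→φ0] = [T, T]
r1 m[sprk→φ1] = [T, T]
r1 m[sprk→φ2] = [T, T]
r1 m[sprk→φ4] = [T, T]
r1 m[sprk→φ7] = [T, T]
r1 m[fog→φ3] = [T, T]
r1 m[fog→φ7] = [T, T]
r1 m[fog→φ8] = [T, T]
r1 m[slip→φ0] = [T, T]
r1 m[wind→φ2] = [T, T]
r1 m[wind→φ5] = [T, T]
r1 m[rain→φ5] = [T, T]
r1 m[rain→φ6] = [T, T]
r1 m[ice→φ4] = [T, T]
r1 m[ice→φ6] = [T, T]
r1 m[sun→φ1] = [T, T]
r1 m[sun→φ3] = [T, T]
r1 m[sun→φ8] = [T, T]
r2 m[φ0→sprk] = [T, T]
r2 m[φ0→slip] = [T, T]
r2 m[φ1→sprk] = [T, F]
r2 m[φ1→sun] = [F, T]
r2 m[φ2→sprk] = [T, F]
r2 m[φ2→wind] = [F, T]
r2 m[φ3→fog] = [T, F]
r2 m[φ3→sun] = [T, F]
r2 m[φ4→sprk] = [T, T]
r2 m[φ4→ice] = [T, T]
r2 m[φ5→wind] = [T, F]
r2 m[φ5→rain] = [T, T]
r2 m[φ6→rain] = [T, T]
r2 m[φ6→ice] = [T, T]
r2 m[φ7→sprk] = [T, F]
r2 m[φ7→fog] = [F, T]
r2 m[φ8→fog] = [T, F]
r2 m[φ8→sun] = [F, T]
r2 m[sprk→φ0] = [T, F]
r2 m[sprk→φ1] = [T, F]
r2 m[sprk→φ2] = [T, F]
r2 m[sprk→φ4] = [T, F]
r2 m[sprk→φ7] = [T, F]
r2 m[fog→φ3] = [F, F]
r2 m[fog→φ7] = [T, F]
r2 m[fog→φ8] = [F, F]
r2 m[slip→φ0] = [T, T]
r2 m[wind→φ2] = [T, F]
r2 m[wind→φ5] = [F, T]
r2 m[rain→φ5] = [T, T]
r2 m[rain→φ6] = [T, T]
r2 m[ice→φ4] = [T, T]
r2 m[ice→φ6] = [T, T]
r2 m[sun→φ1] = [F, F]
r2 m[sun→φ3] = [F, T]
r2 m[sun→φ8] = [F, F]
r3 m[φ0→sprk] = [T, T]
r3 m[φ0→slip] = [T, F]
r3 m[φ1→sprk] = [F, F]
r3 m[φ1→sun] = [F, T]
r3 m[φ2→sprk] = [F, F]
r3 m[φ2→wind] = [F, T]
r3 m[φ3→fog] = [F, F]
r3 m[φ3→sun] = [F, F]
r3 m[φ4→sprk] = [T, T]
r3 m[φ4→ice] = [T, F]
r3 m[φ5→wind] = [T, F]
r3 m[φ5→rain] = [F, F]
r3 m[φ6→rain] = [T, T]
r3 m[φ6→ice] = [T, T]
r3 m[φ7→sprk] = [F, F]
r3 m[φ7→fog] = [F, T]
r3 m[φ8→fog] = [F, F]
r3 m[φ8→sun] = [F, F]
r3 m[sprk→φ0] = [T, F]
r3 m[sprk→φ1] = [T, F]
r3 m[sprk→φ2] = [T, F]
r3 m[sprk→φ4] = [T, F]
r3 m[sprk→φ7] = [T, F]
r3 m[fog→φ3] = [F, F]
r3 m[fog→φ7] = [T, F]
r3 m[fog→φ8] = [F, F]
r3 m[slip→φ0] = [T, T]
r3 m[wind→φ2] = [T, F]
r3 m[wind→φ5] = [F, T]
r3 m[rain→φ5] = [T, T]
r3 m[rain→φ6] = [T, T]
r3 m[ice→φ4] = [T, T]
r3 m[ice→φ6] = [T, T]
r3 m[sun→φ1] = [F, F]
r3 m[sun→φ3] = [F, T]
r3 m[sun→φ8] = [F, F]
r4 m[φ0→sprk] = [T, T]
r4 m[φ0→slip] = [T, F]
r4 m[φ1→sprk] = [F, F]
r4 m[φ1→sun] = [F, T]
r4 m[φ2→sprk] = [F, F]
r4 m[φ2→wind] = [F, T]
r4 m[φ3→fog] = [F, F]
r4 m[φ3→sun] = [F, F]
r4 m[φ4→sprk] = [T, T]
r4 m[φ4→ice] = [T, F]
r4 m[φ5→wind] = [T, F]
r4 m[φ5→rain] = [F, F]
r4 m[φ6→rain] = [T, T]
r4 m[φ6→ice] = [T, T]
r4 m[φ7→sprk] = [F, F]
r4 m[φ7→fog] = [F, T]
r4 m[φ8→fog] = [F, F]
r4 m[φ8→sun] = [F, F]
r4 m[sprk→φ0] = [F, F]
r4 m[sprk→φ1] = [F, F]
r4 m[sprk→φ2] = [F, F]
r4 m[sprk→φ4] = [F, F]
r4 m[sprk→φ7] = [F, F]
r4 m[fog→φ3] = [F, F]
r4 m[fog→φ7] = [F, F]
r4 m[fog→φ8] = [F, F]
r4 m[slip→φ0] = [T, T]
r4 m[wind→φ2] = [T, F]
r4 m[wind→φ5] = [F, T]
r4 m[rain→φ5] = [T, T]
r4 m[rain→φ6] = [F, F]
r4 m[ice→φ4] = [T, T]
r4 m[ice→φ6] = [T, F]
r4 m[sun→φ1] = [F, F]
r4 m[sun→φ3] = [F, F]
r4 m[sun→φ8] = [F, F]
no fixed point within 4 rounds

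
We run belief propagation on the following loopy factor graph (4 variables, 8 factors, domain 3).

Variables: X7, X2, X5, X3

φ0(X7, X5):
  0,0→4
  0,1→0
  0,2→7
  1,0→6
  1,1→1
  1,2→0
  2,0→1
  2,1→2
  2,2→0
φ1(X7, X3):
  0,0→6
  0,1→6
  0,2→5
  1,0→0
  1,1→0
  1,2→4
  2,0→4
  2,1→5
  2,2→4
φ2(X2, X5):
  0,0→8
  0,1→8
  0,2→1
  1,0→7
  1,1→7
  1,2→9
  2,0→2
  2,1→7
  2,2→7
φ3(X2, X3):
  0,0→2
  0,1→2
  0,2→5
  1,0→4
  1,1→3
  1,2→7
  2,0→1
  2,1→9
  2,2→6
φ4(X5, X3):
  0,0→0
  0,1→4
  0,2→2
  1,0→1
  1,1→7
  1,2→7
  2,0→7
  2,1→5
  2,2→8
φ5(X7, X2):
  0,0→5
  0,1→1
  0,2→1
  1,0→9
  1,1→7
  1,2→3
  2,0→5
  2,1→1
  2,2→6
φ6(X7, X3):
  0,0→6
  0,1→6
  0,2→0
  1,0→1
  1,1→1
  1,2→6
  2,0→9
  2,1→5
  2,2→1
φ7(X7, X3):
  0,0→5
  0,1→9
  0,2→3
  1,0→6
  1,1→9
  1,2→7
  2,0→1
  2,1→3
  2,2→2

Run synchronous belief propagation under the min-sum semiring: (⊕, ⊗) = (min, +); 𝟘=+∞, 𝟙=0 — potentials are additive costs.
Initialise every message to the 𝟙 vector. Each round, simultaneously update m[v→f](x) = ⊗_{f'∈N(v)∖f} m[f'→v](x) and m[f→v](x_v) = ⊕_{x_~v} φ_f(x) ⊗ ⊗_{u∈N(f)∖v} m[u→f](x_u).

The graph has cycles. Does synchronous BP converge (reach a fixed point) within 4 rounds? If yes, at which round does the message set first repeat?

init: all messages = 𝟙 over 3 values
r1 m[φ0→X7] = [0, 0, 0]
r1 m[φ0→X5] = [1, 0, 0]
r1 m[φ1→X7] = [5, 0, 4]
r1 m[φ1→X3] = [0, 0, 4]
r1 m[φ2→X2] = [1, 7, 2]
r1 m[φ2→X5] = [2, 7, 1]
r1 m[φ3→X2] = [2, 3, 1]
r1 m[φ3→X3] = [1, 2, 5]
r1 m[φ4→X5] = [0, 1, 5]
r1 m[φ4→X3] = [0, 4, 2]
r1 m[φ5→X7] = [1, 3, 1]
r1 m[φ5→X2] = [5, 1, 1]
r1 m[φ6→X7] = [0, 1, 1]
r1 m[φ6→X3] = [1, 1, 0]
r1 m[φ7→X7] = [3, 6, 1]
r1 m[φ7→X3] = [1, 3, 2]
r1 m[X7→φ0] = [0, 0, 0]
r1 m[X7→φ1] = [0, 0, 0]
r1 m[X7→φ5] = [0, 0, 0]
r1 m[X7→φ6] = [0, 0, 0]
r1 m[X7→φ7] = [0, 0, 0]
r1 m[X2→φ2] = [0, 0, 0]
r1 m[X2→φ3] = [0, 0, 0]
r1 m[X2→φ5] = [0, 0, 0]
r1 m[X5→φ0] = [0, 0, 0]
r1 m[X5→φ2] = [0, 0, 0]
r1 m[X5→φ4] = [0, 0, 0]
r1 m[X3→φ1] = [0, 0, 0]
r1 m[X3→φ3] = [0, 0, 0]
r1 m[X3→φ4] = [0, 0, 0]
r1 m[X3→φ6] = [0, 0, 0]
r1 m[X3→φ7] = [0, 0, 0]
r2 m[φ0→X7] = [0, 0, 0]
r2 m[φ0→X5] = [1, 0, 0]
r2 m[φ1→X7] = [5, 0, 4]
r2 m[φ1→X3] = [0, 0, 4]
r2 m[φ2→X2] = [1, 7, 2]
r2 m[φ2→X5] = [2, 7, 1]
r2 m[φ3→X2] = [2, 3, 1]
r2 m[φ3→X3] = [1, 2, 5]
r2 m[φ4→X5] = [0, 1, 5]
r2 m[φ4→X3] = [0, 4, 2]
r2 m[φ5→X7] = [1, 3, 1]
r2 m[φ5→X2] = [5, 1, 1]
r2 m[φ6→X7] = [0, 1, 1]
r2 m[φ6→X3] = [1, 1, 0]
r2 m[φ7→X7] = [3, 6, 1]
r2 m[φ7→X3] = [1, 3, 2]
r2 m[X7→φ0] = [9, 10, 7]
r2 m[X7→φ1] = [4, 10, 3]
r2 m[X7→φ5] = [8, 7, 6]
r2 m[X7→φ6] = [9, 9, 6]
r2 m[X7→φ7] = [6, 4, 6]
r2 m[X2→φ2] = [7, 4, 2]
r2 m[X2→φ3] = [6, 8, 3]
r2 m[X2→φ5] = [3, 10, 3]
r2 m[X5→φ0] = [2, 8, 6]
r2 m[X5→φ2] = [1, 1, 5]
r2 m[X5→φ4] = [3, 7, 1]
r2 m[X3→φ1] = [3, 10, 9]
r2 m[X3→φ3] = [2, 8, 8]
r2 m[X3→φ4] = [3, 6, 11]
r2 m[X3→φ6] = [2, 9, 13]
r2 m[X3→φ7] = [2, 7, 11]
r3 m[φ0→X7] = [6, 6, 3]
r3 m[φ0→X5] = [8, 9, 7]
r3 m[φ1→X7] = [9, 3, 7]
r3 m[φ1→X3] = [7, 8, 7]
r3 m[φ2→X2] = [6, 8, 3]
r3 m[φ2→X5] = [4, 9, 8]
r3 m[φ3→X2] = [4, 6, 3]
r3 m[φ3→X3] = [4, 8, 9]
r3 m[φ4→X5] = [3, 4, 10]
r3 m[φ4→X3] = [3, 6, 5]
r3 m[φ5→X7] = [4, 6, 8]
r3 m[φ5→X2] = [11, 7, 9]
r3 m[φ6→X7] = [8, 3, 11]
r3 m[φ6→X3] = [10, 10, 7]
r3 m[φ7→X7] = [7, 8, 3]
r3 m[φ7→X3] = [7, 9, 8]
r3 m[X7→φ0] = [9, 10, 7]
r3 m[X7→φ1] = [4, 10, 3]
r3 m[X7→φ5] = [8, 7, 6]
r3 m[X7→φ6] = [9, 9, 6]
r3 m[X7→φ7] = [6, 4, 6]
r3 m[X2→φ2] = [7, 4, 2]
r3 m[X2→φ3] = [6, 8, 3]
r3 m[X2→φ5] = [3, 10, 3]
r3 m[X5→φ0] = [2, 8, 6]
r3 m[X5→φ2] = [1, 1, 5]
r3 m[X5→φ4] = [3, 7, 1]
r3 m[X3→φ1] = [3, 10, 9]
r3 m[X3→φ3] = [2, 8, 8]
r3 m[X3→φ4] = [3, 6, 11]
r3 m[X3→φ6] = [2, 9, 13]
r3 m[X3→φ7] = [2, 7, 11]
r4 m[φ0→X7] = [6, 6, 3]
r4 m[φ0→X5] = [8, 9, 7]
r4 m[φ1→X7] = [9, 3, 7]
r4 m[φ1→X3] = [7, 8, 7]
r4 m[φ2→X2] = [6, 8, 3]
r4 m[φ2→X5] = [4, 9, 8]
r4 m[φ3→X2] = [4, 6, 3]
r4 m[φ3→X3] = [4, 8, 9]
r4 m[φ4→X5] = [3, 4, 10]
r4 m[φ4→X3] = [3, 6, 5]
r4 m[φ5→X7] = [4, 6, 8]
r4 m[φ5→X2] = [11, 7, 9]
r4 m[φ6→X7] = [8, 3, 11]
r4 m[φ6→X3] = [10, 10, 7]
r4 m[φ7→X7] = [7, 8, 3]
r4 m[φ7→X3] = [7, 9, 8]
r4 m[X7→φ0] = [28, 20, 29]
r4 m[X7→φ1] = [25, 23, 25]
r4 m[X7→φ5] = [30, 20, 24]
r4 m[X7→φ6] = [26, 23, 21]
r4 m[X7→φ7] = [27, 18, 29]
r4 m[X2→φ2] = [15, 13, 12]
r4 m[X2→φ3] = [17, 15, 12]
r4 m[X2→φ5] = [10, 14, 6]
r4 m[X5→φ0] = [7, 13, 18]
r4 m[X5→φ2] = [11, 13, 17]
r4 m[X5→φ4] = [12, 18, 15]
r4 m[X3→φ1] = [24, 33, 29]
r4 m[X3→φ3] = [27, 33, 27]
r4 m[X3→φ4] = [28, 35, 31]
r4 m[X3→φ6] = [21, 31, 29]
r4 m[X3→φ7] = [24, 32, 28]
no fixed point within 4 rounds

NOT CONVERGED within 4 rounds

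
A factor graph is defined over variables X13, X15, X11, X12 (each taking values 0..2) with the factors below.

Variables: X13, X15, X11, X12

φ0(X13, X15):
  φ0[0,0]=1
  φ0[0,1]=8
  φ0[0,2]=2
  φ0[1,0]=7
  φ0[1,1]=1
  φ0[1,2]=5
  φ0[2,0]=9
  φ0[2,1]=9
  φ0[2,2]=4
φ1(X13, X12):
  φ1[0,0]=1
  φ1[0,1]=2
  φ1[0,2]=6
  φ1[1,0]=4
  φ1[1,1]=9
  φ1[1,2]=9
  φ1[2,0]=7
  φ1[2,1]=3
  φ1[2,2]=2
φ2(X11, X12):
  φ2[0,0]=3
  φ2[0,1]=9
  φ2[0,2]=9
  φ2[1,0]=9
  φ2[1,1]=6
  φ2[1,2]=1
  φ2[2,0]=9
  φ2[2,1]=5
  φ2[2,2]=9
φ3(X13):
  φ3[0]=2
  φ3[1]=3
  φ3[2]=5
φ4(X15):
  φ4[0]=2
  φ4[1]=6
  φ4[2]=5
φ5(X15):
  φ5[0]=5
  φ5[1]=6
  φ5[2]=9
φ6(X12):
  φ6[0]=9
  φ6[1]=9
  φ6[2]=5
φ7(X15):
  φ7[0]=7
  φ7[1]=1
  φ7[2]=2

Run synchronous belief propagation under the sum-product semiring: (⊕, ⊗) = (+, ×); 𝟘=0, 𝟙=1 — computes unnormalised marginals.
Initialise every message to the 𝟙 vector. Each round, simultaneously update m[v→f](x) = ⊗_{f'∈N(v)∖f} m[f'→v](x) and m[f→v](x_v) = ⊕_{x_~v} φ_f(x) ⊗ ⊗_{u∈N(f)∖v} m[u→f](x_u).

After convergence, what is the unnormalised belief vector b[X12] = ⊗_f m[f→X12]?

b[X12] = [11109042, 8678520, 4365060]

init: all messages = 𝟙 over 3 values
r1 m[φ0→X13] = [11, 13, 22]
r1 m[φ0→X15] = [17, 18, 11]
r1 m[φ1→X13] = [9, 22, 12]
r1 m[φ1→X12] = [12, 14, 17]
r1 m[φ2→X11] = [21, 16, 23]
r1 m[φ2→X12] = [21, 20, 19]
r1 m[φ3→X13] = [2, 3, 5]
r1 m[φ4→X15] = [2, 6, 5]
r1 m[φ5→X15] = [5, 6, 9]
r1 m[φ6→X12] = [9, 9, 5]
r1 m[φ7→X15] = [7, 1, 2]
r1 m[X13→φ0] = [1, 1, 1]
r1 m[X13→φ1] = [1, 1, 1]
r1 m[X13→φ3] = [1, 1, 1]
r1 m[X15→φ0] = [1, 1, 1]
r1 m[X15→φ4] = [1, 1, 1]
r1 m[X15→φ5] = [1, 1, 1]
r1 m[X15→φ7] = [1, 1, 1]
r1 m[X11→φ2] = [1, 1, 1]
r1 m[X12→φ1] = [1, 1, 1]
r1 m[X12→φ2] = [1, 1, 1]
r1 m[X12→φ6] = [1, 1, 1]
r2 m[φ0→X13] = [11, 13, 22]
r2 m[φ0→X15] = [17, 18, 11]
r2 m[φ1→X13] = [9, 22, 12]
r2 m[φ1→X12] = [12, 14, 17]
r2 m[φ2→X11] = [21, 16, 23]
r2 m[φ2→X12] = [21, 20, 19]
r2 m[φ3→X13] = [2, 3, 5]
r2 m[φ4→X15] = [2, 6, 5]
r2 m[φ5→X15] = [5, 6, 9]
r2 m[φ6→X12] = [9, 9, 5]
r2 m[φ7→X15] = [7, 1, 2]
r2 m[X13→φ0] = [18, 66, 60]
r2 m[X13→φ1] = [22, 39, 110]
r2 m[X13→φ3] = [99, 286, 264]
r2 m[X15→φ0] = [70, 36, 90]
r2 m[X15→φ4] = [595, 108, 198]
r2 m[X15→φ5] = [238, 108, 110]
r2 m[X15→φ7] = [170, 648, 495]
r2 m[X11→φ2] = [1, 1, 1]
r2 m[X12→φ1] = [189, 180, 95]
r2 m[X12→φ2] = [108, 126, 85]
r2 m[X12→φ6] = [252, 280, 323]
r3 m[φ0→X13] = [538, 976, 1314]
r3 m[φ0→X15] = [1020, 750, 606]
r3 m[φ1→X13] = [1119, 3231, 2053]
r3 m[φ1→X12] = [948, 725, 703]
r3 m[φ2→X11] = [2223, 1813, 2367]
r3 m[φ2→X12] = [21, 20, 19]
r3 m[φ3→X13] = [2, 3, 5]
r3 m[φ4→X15] = [2, 6, 5]
r3 m[φ5→X15] = [5, 6, 9]
r3 m[φ6→X12] = [9, 9, 5]
r3 m[φ7→X15] = [7, 1, 2]
r3 m[X13→φ0] = [18, 66, 60]
r3 m[X13→φ1] = [22, 39, 110]
r3 m[X13→φ3] = [99, 286, 264]
r3 m[X15→φ0] = [70, 36, 90]
r3 m[X15→φ4] = [595, 108, 198]
r3 m[X15→φ5] = [238, 108, 110]
r3 m[X15→φ7] = [170, 648, 495]
r3 m[X11→φ2] = [1, 1, 1]
r3 m[X12→φ1] = [189, 180, 95]
r3 m[X12→φ2] = [108, 126, 85]
r3 m[X12→φ6] = [252, 280, 323]
r4 m[φ0→X13] = [538, 976, 1314]
r4 m[φ0→X15] = [1020, 750, 606]
r4 m[φ1→X13] = [1119, 3231, 2053]
r4 m[φ1→X12] = [948, 725, 703]
r4 m[φ2→X11] = [2223, 1813, 2367]
r4 m[φ2→X12] = [21, 20, 19]
r4 m[φ3→X13] = [2, 3, 5]
r4 m[φ4→X15] = [2, 6, 5]
r4 m[φ5→X15] = [5, 6, 9]
r4 m[φ6→X12] = [9, 9, 5]
r4 m[φ7→X15] = [7, 1, 2]
r4 m[X13→φ0] = [2238, 9693, 10265]
r4 m[X13→φ1] = [1076, 2928, 6570]
r4 m[X13→φ3] = [602022, 3153456, 2697642]
r4 m[X15→φ0] = [70, 36, 90]
r4 m[X15→φ4] = [35700, 4500, 10908]
r4 m[X15→φ5] = [14280, 4500, 6060]
r4 m[X15→φ7] = [10200, 27000, 27270]
r4 m[X11→φ2] = [1, 1, 1]
r4 m[X12→φ1] = [189, 180, 95]
r4 m[X12→φ2] = [8532, 6525, 3515]
r4 m[X12→φ6] = [19908, 14500, 13357]
r5 m[φ0→X13] = [538, 976, 1314]
r5 m[φ0→X15] = [162474, 119982, 94001]
r5 m[φ1→X13] = [1119, 3231, 2053]
r5 m[φ1→X12] = [58778, 48214, 45948]
r5 m[φ2→X11] = [115956, 119453, 141048]
r5 m[φ2→X12] = [21, 20, 19]
r5 m[φ3→X13] = [2, 3, 5]
r5 m[φ4→X15] = [2, 6, 5]
r5 m[φ5→X15] = [5, 6, 9]
r5 m[φ6→X12] = [9, 9, 5]
r5 m[φ7→X15] = [7, 1, 2]
r5 m[X13→φ0] = [2238, 9693, 10265]
r5 m[X13→φ1] = [1076, 2928, 6570]
r5 m[X13→φ3] = [602022, 3153456, 2697642]
r5 m[X15→φ0] = [70, 36, 90]
r5 m[X15→φ4] = [35700, 4500, 10908]
r5 m[X15→φ5] = [14280, 4500, 6060]
r5 m[X15→φ7] = [10200, 27000, 27270]
r5 m[X11→φ2] = [1, 1, 1]
r5 m[X12→φ1] = [189, 180, 95]
r5 m[X12→φ2] = [8532, 6525, 3515]
r5 m[X12→φ6] = [19908, 14500, 13357]
r6 m[φ0→X13] = [538, 976, 1314]
r6 m[φ0→X15] = [162474, 119982, 94001]
r6 m[φ1→X13] = [1119, 3231, 2053]
r6 m[φ1→X12] = [58778, 48214, 45948]
r6 m[φ2→X11] = [115956, 119453, 141048]
r6 m[φ2→X12] = [21, 20, 19]
r6 m[φ3→X13] = [2, 3, 5]
r6 m[φ4→X15] = [2, 6, 5]
r6 m[φ5→X15] = [5, 6, 9]
r6 m[φ6→X12] = [9, 9, 5]
r6 m[φ7→X15] = [7, 1, 2]
r6 m[X13→φ0] = [2238, 9693, 10265]
r6 m[X13→φ1] = [1076, 2928, 6570]
r6 m[X13→φ3] = [602022, 3153456, 2697642]
r6 m[X15→φ0] = [70, 36, 90]
r6 m[X15→φ4] = [5686590, 719892, 1692018]
r6 m[X15→φ5] = [2274636, 719892, 940010]
r6 m[X15→φ7] = [1624740, 4319352, 4230045]
r6 m[X11→φ2] = [1, 1, 1]
r6 m[X12→φ1] = [189, 180, 95]
r6 m[X12→φ2] = [529002, 433926, 229740]
r6 m[X12→φ6] = [1234338, 964280, 873012]
r7 m[φ0→X13] = [538, 976, 1314]
r7 m[φ0→X15] = [162474, 119982, 94001]
r7 m[φ1→X13] = [1119, 3231, 2053]
r7 m[φ1→X12] = [58778, 48214, 45948]
r7 m[φ2→X11] = [7560000, 7594314, 8998308]
r7 m[φ2→X12] = [21, 20, 19]
r7 m[φ3→X13] = [2, 3, 5]
r7 m[φ4→X15] = [2, 6, 5]
r7 m[φ5→X15] = [5, 6, 9]
r7 m[φ6→X12] = [9, 9, 5]
r7 m[φ7→X15] = [7, 1, 2]
r7 m[X13→φ0] = [2238, 9693, 10265]
r7 m[X13→φ1] = [1076, 2928, 6570]
r7 m[X13→φ3] = [602022, 3153456, 2697642]
r7 m[X15→φ0] = [70, 36, 90]
r7 m[X15→φ4] = [5686590, 719892, 1692018]
r7 m[X15→φ5] = [2274636, 719892, 940010]
r7 m[X15→φ7] = [1624740, 4319352, 4230045]
r7 m[X11→φ2] = [1, 1, 1]
r7 m[X12→φ1] = [189, 180, 95]
r7 m[X12→φ2] = [529002, 433926, 229740]
r7 m[X12→φ6] = [1234338, 964280, 873012]
r8 m[φ0→X13] = [538, 976, 1314]
r8 m[φ0→X15] = [162474, 119982, 94001]
r8 m[φ1→X13] = [1119, 3231, 2053]
r8 m[φ1→X12] = [58778, 48214, 45948]
r8 m[φ2→X11] = [7560000, 7594314, 8998308]
r8 m[φ2→X12] = [21, 20, 19]
r8 m[φ3→X13] = [2, 3, 5]
r8 m[φ4→X15] = [2, 6, 5]
r8 m[φ5→X15] = [5, 6, 9]
r8 m[φ6→X12] = [9, 9, 5]
r8 m[φ7→X15] = [7, 1, 2]
r8 m[X13→φ0] = [2238, 9693, 10265]
r8 m[X13→φ1] = [1076, 2928, 6570]
r8 m[X13→φ3] = [602022, 3153456, 2697642]
r8 m[X15→φ0] = [70, 36, 90]
r8 m[X15→φ4] = [5686590, 719892, 1692018]
r8 m[X15→φ5] = [2274636, 719892, 940010]
r8 m[X15→φ7] = [1624740, 4319352, 4230045]
r8 m[X11→φ2] = [1, 1, 1]
r8 m[X12→φ1] = [189, 180, 95]
r8 m[X12→φ2] = [529002, 433926, 229740]
r8 m[X12→φ6] = [1234338, 964280, 873012]
fixed point reached at round 8
b[X12] = ⊗ incoming = [11109042, 8678520, 4365060]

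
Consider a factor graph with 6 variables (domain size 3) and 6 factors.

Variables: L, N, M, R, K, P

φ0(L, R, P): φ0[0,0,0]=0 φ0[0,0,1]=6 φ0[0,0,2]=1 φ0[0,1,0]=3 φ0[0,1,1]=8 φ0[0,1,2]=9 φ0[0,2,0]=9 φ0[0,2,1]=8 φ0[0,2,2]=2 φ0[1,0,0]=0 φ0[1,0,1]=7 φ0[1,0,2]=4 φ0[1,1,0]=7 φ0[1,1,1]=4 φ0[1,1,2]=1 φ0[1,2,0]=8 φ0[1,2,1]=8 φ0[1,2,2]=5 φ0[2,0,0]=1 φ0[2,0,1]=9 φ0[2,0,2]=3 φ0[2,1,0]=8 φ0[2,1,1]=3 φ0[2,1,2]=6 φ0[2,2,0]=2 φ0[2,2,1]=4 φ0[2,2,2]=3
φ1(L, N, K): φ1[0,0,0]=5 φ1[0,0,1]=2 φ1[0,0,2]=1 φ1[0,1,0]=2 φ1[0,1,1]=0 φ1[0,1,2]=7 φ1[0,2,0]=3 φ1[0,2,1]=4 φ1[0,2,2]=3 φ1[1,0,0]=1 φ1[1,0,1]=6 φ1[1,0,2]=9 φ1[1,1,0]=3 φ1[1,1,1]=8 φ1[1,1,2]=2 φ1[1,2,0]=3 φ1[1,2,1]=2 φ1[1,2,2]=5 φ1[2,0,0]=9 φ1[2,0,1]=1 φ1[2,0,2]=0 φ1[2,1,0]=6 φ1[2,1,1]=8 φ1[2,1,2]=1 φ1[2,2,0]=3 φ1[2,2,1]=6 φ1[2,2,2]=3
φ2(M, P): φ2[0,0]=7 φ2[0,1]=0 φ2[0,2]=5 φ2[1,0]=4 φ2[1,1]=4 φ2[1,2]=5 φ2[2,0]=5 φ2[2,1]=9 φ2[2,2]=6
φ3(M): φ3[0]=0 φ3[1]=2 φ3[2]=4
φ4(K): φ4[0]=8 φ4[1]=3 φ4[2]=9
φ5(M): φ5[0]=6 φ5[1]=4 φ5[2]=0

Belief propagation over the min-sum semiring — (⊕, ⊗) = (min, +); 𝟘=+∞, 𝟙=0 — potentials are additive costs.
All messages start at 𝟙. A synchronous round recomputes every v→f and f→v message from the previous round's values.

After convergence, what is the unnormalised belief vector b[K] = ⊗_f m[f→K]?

b[K] = [18, 12, 18]

init: all messages = 𝟙 over 3 values
r1 m[φ0→L] = [0, 0, 1]
r1 m[φ0→R] = [0, 1, 2]
r1 m[φ0→P] = [0, 3, 1]
r1 m[φ1→L] = [0, 1, 0]
r1 m[φ1→N] = [0, 0, 2]
r1 m[φ1→K] = [1, 0, 0]
r1 m[φ2→M] = [0, 4, 5]
r1 m[φ2→P] = [4, 0, 5]
r1 m[φ3→M] = [0, 2, 4]
r1 m[φ4→K] = [8, 3, 9]
r1 m[φ5→M] = [6, 4, 0]
r1 m[L→φ0] = [0, 0, 0]
r1 m[L→φ1] = [0, 0, 0]
r1 m[N→φ1] = [0, 0, 0]
r1 m[M→φ2] = [0, 0, 0]
r1 m[M→φ3] = [0, 0, 0]
r1 m[M→φ5] = [0, 0, 0]
r1 m[R→φ0] = [0, 0, 0]
r1 m[K→φ1] = [0, 0, 0]
r1 m[K→φ4] = [0, 0, 0]
r1 m[P→φ0] = [0, 0, 0]
r1 m[P→φ2] = [0, 0, 0]
r2 m[φ0→L] = [0, 0, 1]
r2 m[φ0→R] = [0, 1, 2]
r2 m[φ0→P] = [0, 3, 1]
r2 m[φ1→L] = [0, 1, 0]
r2 m[φ1→N] = [0, 0, 2]
r2 m[φ1→K] = [1, 0, 0]
r2 m[φ2→M] = [0, 4, 5]
r2 m[φ2→P] = [4, 0, 5]
r2 m[φ3→M] = [0, 2, 4]
r2 m[φ4→K] = [8, 3, 9]
r2 m[φ5→M] = [6, 4, 0]
r2 m[L→φ0] = [0, 1, 0]
r2 m[L→φ1] = [0, 0, 1]
r2 m[N→φ1] = [0, 0, 0]
r2 m[M→φ2] = [6, 6, 4]
r2 m[M→φ3] = [6, 8, 5]
r2 m[M→φ5] = [0, 6, 9]
r2 m[R→φ0] = [0, 0, 0]
r2 m[K→φ1] = [8, 3, 9]
r2 m[K→φ4] = [1, 0, 0]
r2 m[P→φ0] = [4, 0, 5]
r2 m[P→φ2] = [0, 3, 1]
r3 m[φ0→L] = [4, 4, 3]
r3 m[φ0→R] = [4, 3, 4]
r3 m[φ0→P] = [0, 3, 1]
r3 m[φ1→L] = [3, 5, 4]
r3 m[φ1→N] = [5, 3, 5]
r3 m[φ1→K] = [1, 0, 1]
r3 m[φ2→M] = [3, 4, 5]
r3 m[φ2→P] = [9, 6, 10]
r3 m[φ3→M] = [0, 2, 4]
r3 m[φ4→K] = [8, 3, 9]
r3 m[φ5→M] = [6, 4, 0]
r3 m[L→φ0] = [0, 1, 0]
r3 m[L→φ1] = [0, 0, 1]
r3 m[N→φ1] = [0, 0, 0]
r3 m[M→φ2] = [6, 6, 4]
r3 m[M→φ3] = [6, 8, 5]
r3 m[M→φ5] = [0, 6, 9]
r3 m[R→φ0] = [0, 0, 0]
r3 m[K→φ1] = [8, 3, 9]
r3 m[K→φ4] = [1, 0, 0]
r3 m[P→φ0] = [4, 0, 5]
r3 m[P→φ2] = [0, 3, 1]
r4 m[φ0→L] = [4, 4, 3]
r4 m[φ0→R] = [4, 3, 4]
r4 m[φ0→P] = [0, 3, 1]
r4 m[φ1→L] = [3, 5, 4]
r4 m[φ1→N] = [5, 3, 5]
r4 m[φ1→K] = [1, 0, 1]
r4 m[φ2→M] = [3, 4, 5]
r4 m[φ2→P] = [9, 6, 10]
r4 m[φ3→M] = [0, 2, 4]
r4 m[φ4→K] = [8, 3, 9]
r4 m[φ5→M] = [6, 4, 0]
r4 m[L→φ0] = [3, 5, 4]
r4 m[L→φ1] = [4, 4, 3]
r4 m[N→φ1] = [0, 0, 0]
r4 m[M→φ2] = [6, 6, 4]
r4 m[M→φ3] = [9, 8, 5]
r4 m[M→φ5] = [3, 6, 9]
r4 m[R→φ0] = [0, 0, 0]
r4 m[K→φ1] = [8, 3, 9]
r4 m[K→φ4] = [1, 0, 1]
r4 m[P→φ0] = [9, 6, 10]
r4 m[P→φ2] = [0, 3, 1]
r5 m[φ0→L] = [9, 9, 9]
r5 m[φ0→R] = [12, 13, 14]
r5 m[φ0→P] = [3, 7, 4]
r5 m[φ1→L] = [3, 5, 4]
r5 m[φ1→N] = [7, 7, 9]
r5 m[φ1→K] = [5, 4, 3]
r5 m[φ2→M] = [3, 4, 5]
r5 m[φ2→P] = [9, 6, 10]
r5 m[φ3→M] = [0, 2, 4]
r5 m[φ4→K] = [8, 3, 9]
r5 m[φ5→M] = [6, 4, 0]
r5 m[L→φ0] = [3, 5, 4]
r5 m[L→φ1] = [4, 4, 3]
r5 m[N→φ1] = [0, 0, 0]
r5 m[M→φ2] = [6, 6, 4]
r5 m[M→φ3] = [9, 8, 5]
r5 m[M→φ5] = [3, 6, 9]
r5 m[R→φ0] = [0, 0, 0]
r5 m[K→φ1] = [8, 3, 9]
r5 m[K→φ4] = [1, 0, 1]
r5 m[P→φ0] = [9, 6, 10]
r5 m[P→φ2] = [0, 3, 1]
r6 m[φ0→L] = [9, 9, 9]
r6 m[φ0→R] = [12, 13, 14]
r6 m[φ0→P] = [3, 7, 4]
r6 m[φ1→L] = [3, 5, 4]
r6 m[φ1→N] = [7, 7, 9]
r6 m[φ1→K] = [5, 4, 3]
r6 m[φ2→M] = [3, 4, 5]
r6 m[φ2→P] = [9, 6, 10]
r6 m[φ3→M] = [0, 2, 4]
r6 m[φ4→K] = [8, 3, 9]
r6 m[φ5→M] = [6, 4, 0]
r6 m[L→φ0] = [3, 5, 4]
r6 m[L→φ1] = [9, 9, 9]
r6 m[N→φ1] = [0, 0, 0]
r6 m[M→φ2] = [6, 6, 4]
r6 m[M→φ3] = [9, 8, 5]
r6 m[M→φ5] = [3, 6, 9]
r6 m[R→φ0] = [0, 0, 0]
r6 m[K→φ1] = [8, 3, 9]
r6 m[K→φ4] = [5, 4, 3]
r6 m[P→φ0] = [9, 6, 10]
r6 m[P→φ2] = [3, 7, 4]
r7 m[φ0→L] = [9, 9, 9]
r7 m[φ0→R] = [12, 13, 14]
r7 m[φ0→P] = [3, 7, 4]
r7 m[φ1→L] = [3, 5, 4]
r7 m[φ1→N] = [13, 12, 14]
r7 m[φ1→K] = [10, 9, 9]
r7 m[φ2→M] = [7, 7, 8]
r7 m[φ2→P] = [9, 6, 10]
r7 m[φ3→M] = [0, 2, 4]
r7 m[φ4→K] = [8, 3, 9]
r7 m[φ5→M] = [6, 4, 0]
r7 m[L→φ0] = [3, 5, 4]
r7 m[L→φ1] = [9, 9, 9]
r7 m[N→φ1] = [0, 0, 0]
r7 m[M→φ2] = [6, 6, 4]
r7 m[M→φ3] = [9, 8, 5]
r7 m[M→φ5] = [3, 6, 9]
r7 m[R→φ0] = [0, 0, 0]
r7 m[K→φ1] = [8, 3, 9]
r7 m[K→φ4] = [5, 4, 3]
r7 m[P→φ0] = [9, 6, 10]
r7 m[P→φ2] = [3, 7, 4]
r8 m[φ0→L] = [9, 9, 9]
r8 m[φ0→R] = [12, 13, 14]
r8 m[φ0→P] = [3, 7, 4]
r8 m[φ1→L] = [3, 5, 4]
r8 m[φ1→N] = [13, 12, 14]
r8 m[φ1→K] = [10, 9, 9]
r8 m[φ2→M] = [7, 7, 8]
r8 m[φ2→P] = [9, 6, 10]
r8 m[φ3→M] = [0, 2, 4]
r8 m[φ4→K] = [8, 3, 9]
r8 m[φ5→M] = [6, 4, 0]
r8 m[L→φ0] = [3, 5, 4]
r8 m[L→φ1] = [9, 9, 9]
r8 m[N→φ1] = [0, 0, 0]
r8 m[M→φ2] = [6, 6, 4]
r8 m[M→φ3] = [13, 11, 8]
r8 m[M→φ5] = [7, 9, 12]
r8 m[R→φ0] = [0, 0, 0]
r8 m[K→φ1] = [8, 3, 9]
r8 m[K→φ4] = [10, 9, 9]
r8 m[P→φ0] = [9, 6, 10]
r8 m[P→φ2] = [3, 7, 4]
r9 m[φ0→L] = [9, 9, 9]
r9 m[φ0→R] = [12, 13, 14]
r9 m[φ0→P] = [3, 7, 4]
r9 m[φ1→L] = [3, 5, 4]
r9 m[φ1→N] = [13, 12, 14]
r9 m[φ1→K] = [10, 9, 9]
r9 m[φ2→M] = [7, 7, 8]
r9 m[φ2→P] = [9, 6, 10]
r9 m[φ3→M] = [0, 2, 4]
r9 m[φ4→K] = [8, 3, 9]
r9 m[φ5→M] = [6, 4, 0]
r9 m[L→φ0] = [3, 5, 4]
r9 m[L→φ1] = [9, 9, 9]
r9 m[N→φ1] = [0, 0, 0]
r9 m[M→φ2] = [6, 6, 4]
r9 m[M→φ3] = [13, 11, 8]
r9 m[M→φ5] = [7, 9, 12]
r9 m[R→φ0] = [0, 0, 0]
r9 m[K→φ1] = [8, 3, 9]
r9 m[K→φ4] = [10, 9, 9]
r9 m[P→φ0] = [9, 6, 10]
r9 m[P→φ2] = [3, 7, 4]
fixed point reached at round 9
b[K] = ⊗ incoming = [18, 12, 18]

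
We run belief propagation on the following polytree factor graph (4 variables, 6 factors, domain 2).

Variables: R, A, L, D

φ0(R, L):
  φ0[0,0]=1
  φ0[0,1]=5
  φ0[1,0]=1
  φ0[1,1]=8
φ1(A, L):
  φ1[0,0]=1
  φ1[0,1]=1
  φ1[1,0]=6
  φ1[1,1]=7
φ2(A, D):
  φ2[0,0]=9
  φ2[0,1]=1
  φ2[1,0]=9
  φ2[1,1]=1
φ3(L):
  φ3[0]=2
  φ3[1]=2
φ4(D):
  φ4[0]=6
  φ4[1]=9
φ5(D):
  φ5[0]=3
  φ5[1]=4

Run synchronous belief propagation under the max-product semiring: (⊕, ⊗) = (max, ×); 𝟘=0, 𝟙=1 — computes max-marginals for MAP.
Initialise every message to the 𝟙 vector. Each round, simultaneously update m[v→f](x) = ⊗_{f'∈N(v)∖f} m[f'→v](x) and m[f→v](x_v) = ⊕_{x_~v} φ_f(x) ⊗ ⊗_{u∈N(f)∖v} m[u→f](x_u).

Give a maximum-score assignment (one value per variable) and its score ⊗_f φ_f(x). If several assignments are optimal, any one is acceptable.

init: all messages = 𝟙 over 2 values
r1 m[φ0→R] = [5, 8]
r1 m[φ0→L] = [1, 8]
r1 m[φ1→A] = [1, 7]
r1 m[φ1→L] = [6, 7]
r1 m[φ2→A] = [9, 9]
r1 m[φ2→D] = [9, 1]
r1 m[φ3→L] = [2, 2]
r1 m[φ4→D] = [6, 9]
r1 m[φ5→D] = [3, 4]
r1 m[R→φ0] = [1, 1]
r1 m[A→φ1] = [1, 1]
r1 m[A→φ2] = [1, 1]
r1 m[L→φ0] = [1, 1]
r1 m[L→φ1] = [1, 1]
r1 m[L→φ3] = [1, 1]
r1 m[D→φ2] = [1, 1]
r1 m[D→φ4] = [1, 1]
r1 m[D→φ5] = [1, 1]
r2 m[φ0→R] = [5, 8]
r2 m[φ0→L] = [1, 8]
r2 m[φ1→A] = [1, 7]
r2 m[φ1→L] = [6, 7]
r2 m[φ2→A] = [9, 9]
r2 m[φ2→D] = [9, 1]
r2 m[φ3→L] = [2, 2]
r2 m[φ4→D] = [6, 9]
r2 m[φ5→D] = [3, 4]
r2 m[R→φ0] = [1, 1]
r2 m[A→φ1] = [9, 9]
r2 m[A→φ2] = [1, 7]
r2 m[L→φ0] = [12, 14]
r2 m[L→φ1] = [2, 16]
r2 m[L→φ3] = [6, 56]
r2 m[D→φ2] = [18, 36]
r2 m[D→φ4] = [27, 4]
r2 m[D→φ5] = [54, 9]
r3 m[φ0→R] = [70, 112]
r3 m[φ0→L] = [1, 8]
r3 m[φ1→A] = [16, 112]
r3 m[φ1→L] = [54, 63]
r3 m[φ2→A] = [162, 162]
r3 m[φ2→D] = [63, 7]
r3 m[φ3→L] = [2, 2]
r3 m[φ4→D] = [6, 9]
r3 m[φ5→D] = [3, 4]
r3 m[R→φ0] = [1, 1]
r3 m[A→φ1] = [9, 9]
r3 m[A→φ2] = [1, 7]
r3 m[L→φ0] = [12, 14]
r3 m[L→φ1] = [2, 16]
r3 m[L→φ3] = [6, 56]
r3 m[D→φ2] = [18, 36]
r3 m[D→φ4] = [27, 4]
r3 m[D→φ5] = [54, 9]
r4 m[φ0→R] = [70, 112]
r4 m[φ0→L] = [1, 8]
r4 m[φ1→A] = [16, 112]
r4 m[φ1→L] = [54, 63]
r4 m[φ2→A] = [162, 162]
r4 m[φ2→D] = [63, 7]
r4 m[φ3→L] = [2, 2]
r4 m[φ4→D] = [6, 9]
r4 m[φ5→D] = [3, 4]
r4 m[R→φ0] = [1, 1]
r4 m[A→φ1] = [162, 162]
r4 m[A→φ2] = [16, 112]
r4 m[L→φ0] = [108, 126]
r4 m[L→φ1] = [2, 16]
r4 m[L→φ3] = [54, 504]
r4 m[D→φ2] = [18, 36]
r4 m[D→φ4] = [189, 28]
r4 m[D→φ5] = [378, 63]
r5 m[φ0→R] = [630, 1008]
r5 m[φ0→L] = [1, 8]
r5 m[φ1→A] = [16, 112]
r5 m[φ1→L] = [972, 1134]
r5 m[φ2→A] = [162, 162]
r5 m[φ2→D] = [1008, 112]
r5 m[φ3→L] = [2, 2]
r5 m[φ4→D] = [6, 9]
r5 m[φ5→D] = [3, 4]
r5 m[R→φ0] = [1, 1]
r5 m[A→φ1] = [162, 162]
r5 m[A→φ2] = [16, 112]
r5 m[L→φ0] = [108, 126]
r5 m[L→φ1] = [2, 16]
r5 m[L→φ3] = [54, 504]
r5 m[D→φ2] = [18, 36]
r5 m[D→φ4] = [189, 28]
r5 m[D→φ5] = [378, 63]
r6 m[φ0→R] = [630, 1008]
r6 m[φ0→L] = [1, 8]
r6 m[φ1→A] = [16, 112]
r6 m[φ1→L] = [972, 1134]
r6 m[φ2→A] = [162, 162]
r6 m[φ2→D] = [1008, 112]
r6 m[φ3→L] = [2, 2]
r6 m[φ4→D] = [6, 9]
r6 m[φ5→D] = [3, 4]
r6 m[R→φ0] = [1, 1]
r6 m[A→φ1] = [162, 162]
r6 m[A→φ2] = [16, 112]
r6 m[L→φ0] = [1944, 2268]
r6 m[L→φ1] = [2, 16]
r6 m[L→φ3] = [972, 9072]
r6 m[D→φ2] = [18, 36]
r6 m[D→φ4] = [3024, 448]
r6 m[D→φ5] = [6048, 1008]
r7 m[φ0→R] = [11340, 18144]
r7 m[φ0→L] = [1, 8]
r7 m[φ1→A] = [16, 112]
r7 m[φ1→L] = [972, 1134]
r7 m[φ2→A] = [162, 162]
r7 m[φ2→D] = [1008, 112]
r7 m[φ3→L] = [2, 2]
r7 m[φ4→D] = [6, 9]
r7 m[φ5→D] = [3, 4]
r7 m[R→φ0] = [1, 1]
r7 m[A→φ1] = [162, 162]
r7 m[A→φ2] = [16, 112]
r7 m[L→φ0] = [1944, 2268]
r7 m[L→φ1] = [2, 16]
r7 m[L→φ3] = [972, 9072]
r7 m[D→φ2] = [18, 36]
r7 m[D→φ4] = [3024, 448]
r7 m[D→φ5] = [6048, 1008]
r8 m[φ0→R] = [11340, 18144]
r8 m[φ0→L] = [1, 8]
r8 m[φ1→A] = [16, 112]
r8 m[φ1→L] = [972, 1134]
r8 m[φ2→A] = [162, 162]
r8 m[φ2→D] = [1008, 112]
r8 m[φ3→L] = [2, 2]
r8 m[φ4→D] = [6, 9]
r8 m[φ5→D] = [3, 4]
r8 m[R→φ0] = [1, 1]
r8 m[A→φ1] = [162, 162]
r8 m[A→φ2] = [16, 112]
r8 m[L→φ0] = [1944, 2268]
r8 m[L→φ1] = [2, 16]
r8 m[L→φ3] = [972, 9072]
r8 m[D→φ2] = [18, 36]
r8 m[D→φ4] = [3024, 448]
r8 m[D→φ5] = [6048, 1008]
fixed point reached at round 8
traceback from R: (R=1, A=1, L=1, D=0), score=18144

assignment: (R=1, A=1, L=1, D=0); score = 18144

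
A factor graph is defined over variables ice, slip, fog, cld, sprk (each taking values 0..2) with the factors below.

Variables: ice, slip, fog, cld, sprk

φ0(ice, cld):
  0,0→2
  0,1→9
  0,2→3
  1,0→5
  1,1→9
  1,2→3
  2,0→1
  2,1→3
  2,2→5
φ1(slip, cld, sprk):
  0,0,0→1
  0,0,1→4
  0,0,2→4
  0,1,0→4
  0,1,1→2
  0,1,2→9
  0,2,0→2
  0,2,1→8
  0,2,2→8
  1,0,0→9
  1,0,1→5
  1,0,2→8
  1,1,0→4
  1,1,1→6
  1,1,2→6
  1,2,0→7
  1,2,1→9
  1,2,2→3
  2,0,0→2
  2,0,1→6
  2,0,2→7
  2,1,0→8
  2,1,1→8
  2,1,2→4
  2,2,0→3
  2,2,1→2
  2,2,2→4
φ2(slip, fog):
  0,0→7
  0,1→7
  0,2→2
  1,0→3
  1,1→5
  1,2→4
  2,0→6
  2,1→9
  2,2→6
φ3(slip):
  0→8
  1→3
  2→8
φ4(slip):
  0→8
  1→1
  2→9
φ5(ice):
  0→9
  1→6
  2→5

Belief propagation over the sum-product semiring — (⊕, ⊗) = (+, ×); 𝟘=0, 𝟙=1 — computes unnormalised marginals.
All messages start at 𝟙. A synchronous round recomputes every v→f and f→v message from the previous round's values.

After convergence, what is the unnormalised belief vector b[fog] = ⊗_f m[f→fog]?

b[fog] = [3741840, 4727016, 2480688]

init: all messages = 𝟙 over 3 values
r1 m[φ0→ice] = [14, 17, 9]
r1 m[φ0→cld] = [8, 21, 11]
r1 m[φ1→slip] = [42, 57, 44]
r1 m[φ1→cld] = [46, 51, 46]
r1 m[φ1→sprk] = [40, 50, 53]
r1 m[φ2→slip] = [16, 12, 21]
r1 m[φ2→fog] = [16, 21, 12]
r1 m[φ3→slip] = [8, 3, 8]
r1 m[φ4→slip] = [8, 1, 9]
r1 m[φ5→ice] = [9, 6, 5]
r1 m[ice→φ0] = [1, 1, 1]
r1 m[ice→φ5] = [1, 1, 1]
r1 m[slip→φ1] = [1, 1, 1]
r1 m[slip→φ2] = [1, 1, 1]
r1 m[slip→φ3] = [1, 1, 1]
r1 m[slip→φ4] = [1, 1, 1]
r1 m[fog→φ2] = [1, 1, 1]
r1 m[cld→φ0] = [1, 1, 1]
r1 m[cld→φ1] = [1, 1, 1]
r1 m[sprk→φ1] = [1, 1, 1]
r2 m[φ0→ice] = [14, 17, 9]
r2 m[φ0→cld] = [8, 21, 11]
r2 m[φ1→slip] = [42, 57, 44]
r2 m[φ1→cld] = [46, 51, 46]
r2 m[φ1→sprk] = [40, 50, 53]
r2 m[φ2→slip] = [16, 12, 21]
r2 m[φ2→fog] = [16, 21, 12]
r2 m[φ3→slip] = [8, 3, 8]
r2 m[φ4→slip] = [8, 1, 9]
r2 m[φ5→ice] = [9, 6, 5]
r2 m[ice→φ0] = [9, 6, 5]
r2 m[ice→φ5] = [14, 17, 9]
r2 m[slip→φ1] = [1024, 36, 1512]
r2 m[slip→φ2] = [2688, 171, 3168]
r2 m[slip→φ3] = [5376, 684, 8316]
r2 m[slip→φ4] = [5376, 2052, 7392]
r2 m[fog→φ2] = [1, 1, 1]
r2 m[cld→φ0] = [46, 51, 46]
r2 m[cld→φ1] = [8, 21, 11]
r2 m[sprk→φ1] = [1, 1, 1]
r3 m[φ0→ice] = [689, 827, 429]
r3 m[φ0→cld] = [53, 150, 70]
r3 m[φ1→slip] = [585, 721, 639]
r3 m[φ1→cld] = [32688, 46176, 32724]
r3 m[φ1→sprk] = [453228, 535284, 602652]
r3 m[φ2→slip] = [16, 12, 21]
r3 m[φ2→fog] = [38337, 48183, 25068]
r3 m[φ3→slip] = [8, 3, 8]
r3 m[φ4→slip] = [8, 1, 9]
r3 m[φ5→ice] = [9, 6, 5]
r3 m[ice→φ0] = [9, 6, 5]
r3 m[ice→φ5] = [14, 17, 9]
r3 m[slip→φ1] = [1024, 36, 1512]
r3 m[slip→φ2] = [2688, 171, 3168]
r3 m[slip→φ3] = [5376, 684, 8316]
r3 m[slip→φ4] = [5376, 2052, 7392]
r3 m[fog→φ2] = [1, 1, 1]
r3 m[cld→φ0] = [46, 51, 46]
r3 m[cld→φ1] = [8, 21, 11]
r3 m[sprk→φ1] = [1, 1, 1]
r4 m[φ0→ice] = [689, 827, 429]
r4 m[φ0→cld] = [53, 150, 70]
r4 m[φ1→slip] = [585, 721, 639]
r4 m[φ1→cld] = [32688, 46176, 32724]
r4 m[φ1→sprk] = [453228, 535284, 602652]
r4 m[φ2→slip] = [16, 12, 21]
r4 m[φ2→fog] = [38337, 48183, 25068]
r4 m[φ3→slip] = [8, 3, 8]
r4 m[φ4→slip] = [8, 1, 9]
r4 m[φ5→ice] = [9, 6, 5]
r4 m[ice→φ0] = [9, 6, 5]
r4 m[ice→φ5] = [689, 827, 429]
r4 m[slip→φ1] = [1024, 36, 1512]
r4 m[slip→φ2] = [37440, 2163, 46008]
r4 m[slip→φ3] = [74880, 8652, 120771]
r4 m[slip→φ4] = [74880, 25956, 107352]
r4 m[fog→φ2] = [1, 1, 1]
r4 m[cld→φ0] = [32688, 46176, 32724]
r4 m[cld→φ1] = [53, 150, 70]
r4 m[sprk→φ1] = [1, 1, 1]
r5 m[φ0→ice] = [579132, 677196, 334836]
r5 m[φ0→cld] = [53, 150, 70]
r5 m[φ1→slip] = [3987, 4896, 4425]
r5 m[φ1→cld] = [32688, 46176, 32724]
r5 m[φ1→sprk] = [3160636, 3669244, 4119664]
r5 m[φ2→slip] = [16, 12, 21]
r5 m[φ2→fog] = [544617, 686967, 359580]
r5 m[φ3→slip] = [8, 3, 8]
r5 m[φ4→slip] = [8, 1, 9]
r5 m[φ5→ice] = [9, 6, 5]
r5 m[ice→φ0] = [9, 6, 5]
r5 m[ice→φ5] = [689, 827, 429]
r5 m[slip→φ1] = [1024, 36, 1512]
r5 m[slip→φ2] = [37440, 2163, 46008]
r5 m[slip→φ3] = [74880, 8652, 120771]
r5 m[slip→φ4] = [74880, 25956, 107352]
r5 m[fog→φ2] = [1, 1, 1]
r5 m[cld→φ0] = [32688, 46176, 32724]
r5 m[cld→φ1] = [53, 150, 70]
r5 m[sprk→φ1] = [1, 1, 1]
r6 m[φ0→ice] = [579132, 677196, 334836]
r6 m[φ0→cld] = [53, 150, 70]
r6 m[φ1→slip] = [3987, 4896, 4425]
r6 m[φ1→cld] = [32688, 46176, 32724]
r6 m[φ1→sprk] = [3160636, 3669244, 4119664]
r6 m[φ2→slip] = [16, 12, 21]
r6 m[φ2→fog] = [544617, 686967, 359580]
r6 m[φ3→slip] = [8, 3, 8]
r6 m[φ4→slip] = [8, 1, 9]
r6 m[φ5→ice] = [9, 6, 5]
r6 m[ice→φ0] = [9, 6, 5]
r6 m[ice→φ5] = [579132, 677196, 334836]
r6 m[slip→φ1] = [1024, 36, 1512]
r6 m[slip→φ2] = [255168, 14688, 318600]
r6 m[slip→φ3] = [510336, 58752, 836325]
r6 m[slip→φ4] = [510336, 176256, 743400]
r6 m[fog→φ2] = [1, 1, 1]
r6 m[cld→φ0] = [32688, 46176, 32724]
r6 m[cld→φ1] = [53, 150, 70]
r6 m[sprk→φ1] = [1, 1, 1]
r7 m[φ0→ice] = [579132, 677196, 334836]
r7 m[φ0→cld] = [53, 150, 70]
r7 m[φ1→slip] = [3987, 4896, 4425]
r7 m[φ1→cld] = [32688, 46176, 32724]
r7 m[φ1→sprk] = [3160636, 3669244, 4119664]
r7 m[φ2→slip] = [16, 12, 21]
r7 m[φ2→fog] = [3741840, 4727016, 2480688]
r7 m[φ3→slip] = [8, 3, 8]
r7 m[φ4→slip] = [8, 1, 9]
r7 m[φ5→ice] = [9, 6, 5]
r7 m[ice→φ0] = [9, 6, 5]
r7 m[ice→φ5] = [579132, 677196, 334836]
r7 m[slip→φ1] = [1024, 36, 1512]
r7 m[slip→φ2] = [255168, 14688, 318600]
r7 m[slip→φ3] = [510336, 58752, 836325]
r7 m[slip→φ4] = [510336, 176256, 743400]
r7 m[fog→φ2] = [1, 1, 1]
r7 m[cld→φ0] = [32688, 46176, 32724]
r7 m[cld→φ1] = [53, 150, 70]
r7 m[sprk→φ1] = [1, 1, 1]
r8 m[φ0→ice] = [579132, 677196, 334836]
r8 m[φ0→cld] = [53, 150, 70]
r8 m[φ1→slip] = [3987, 4896, 4425]
r8 m[φ1→cld] = [32688, 46176, 32724]
r8 m[φ1→sprk] = [3160636, 3669244, 4119664]
r8 m[φ2→slip] = [16, 12, 21]
r8 m[φ2→fog] = [3741840, 4727016, 2480688]
r8 m[φ3→slip] = [8, 3, 8]
r8 m[φ4→slip] = [8, 1, 9]
r8 m[φ5→ice] = [9, 6, 5]
r8 m[ice→φ0] = [9, 6, 5]
r8 m[ice→φ5] = [579132, 677196, 334836]
r8 m[slip→φ1] = [1024, 36, 1512]
r8 m[slip→φ2] = [255168, 14688, 318600]
r8 m[slip→φ3] = [510336, 58752, 836325]
r8 m[slip→φ4] = [510336, 176256, 743400]
r8 m[fog→φ2] = [1, 1, 1]
r8 m[cld→φ0] = [32688, 46176, 32724]
r8 m[cld→φ1] = [53, 150, 70]
r8 m[sprk→φ1] = [1, 1, 1]
fixed point reached at round 8
b[fog] = ⊗ incoming = [3741840, 4727016, 2480688]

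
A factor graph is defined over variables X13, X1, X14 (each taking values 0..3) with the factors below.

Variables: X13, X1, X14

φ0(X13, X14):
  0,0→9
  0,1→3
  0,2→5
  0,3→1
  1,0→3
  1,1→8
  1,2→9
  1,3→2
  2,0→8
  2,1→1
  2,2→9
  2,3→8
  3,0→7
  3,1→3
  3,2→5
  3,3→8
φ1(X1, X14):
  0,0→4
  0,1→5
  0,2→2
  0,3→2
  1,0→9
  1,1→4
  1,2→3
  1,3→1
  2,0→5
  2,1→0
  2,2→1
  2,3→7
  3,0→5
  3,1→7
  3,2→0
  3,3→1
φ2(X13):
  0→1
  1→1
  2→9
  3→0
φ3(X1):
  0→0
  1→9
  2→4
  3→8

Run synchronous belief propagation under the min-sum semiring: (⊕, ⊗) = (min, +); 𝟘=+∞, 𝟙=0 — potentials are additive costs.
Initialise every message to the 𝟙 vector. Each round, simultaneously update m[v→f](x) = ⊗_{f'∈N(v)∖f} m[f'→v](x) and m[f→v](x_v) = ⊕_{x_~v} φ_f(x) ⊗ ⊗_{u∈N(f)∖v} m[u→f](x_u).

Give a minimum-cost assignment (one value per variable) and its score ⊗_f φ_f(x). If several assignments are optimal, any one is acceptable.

assignment: (X13=0, X1=0, X14=3); score = 4

init: all messages = 𝟙 over 4 values
r1 m[φ0→X13] = [1, 2, 1, 3]
r1 m[φ0→X14] = [3, 1, 5, 1]
r1 m[φ1→X1] = [2, 1, 0, 0]
r1 m[φ1→X14] = [4, 0, 0, 1]
r1 m[φ2→X13] = [1, 1, 9, 0]
r1 m[φ3→X1] = [0, 9, 4, 8]
r1 m[X13→φ0] = [0, 0, 0, 0]
r1 m[X13→φ2] = [0, 0, 0, 0]
r1 m[X1→φ1] = [0, 0, 0, 0]
r1 m[X1→φ3] = [0, 0, 0, 0]
r1 m[X14→φ0] = [0, 0, 0, 0]
r1 m[X14→φ1] = [0, 0, 0, 0]
r2 m[φ0→X13] = [1, 2, 1, 3]
r2 m[φ0→X14] = [3, 1, 5, 1]
r2 m[φ1→X1] = [2, 1, 0, 0]
r2 m[φ1→X14] = [4, 0, 0, 1]
r2 m[φ2→X13] = [1, 1, 9, 0]
r2 m[φ3→X1] = [0, 9, 4, 8]
r2 m[X13→φ0] = [1, 1, 9, 0]
r2 m[X13→φ2] = [1, 2, 1, 3]
r2 m[X1→φ1] = [0, 9, 4, 8]
r2 m[X1→φ3] = [2, 1, 0, 0]
r2 m[X14→φ0] = [4, 0, 0, 1]
r2 m[X14→φ1] = [3, 1, 5, 1]
r3 m[φ0→X13] = [2, 3, 1, 3]
r3 m[φ0→X14] = [4, 3, 5, 2]
r3 m[φ1→X1] = [3, 2, 1, 2]
r3 m[φ1→X14] = [4, 4, 2, 2]
r3 m[φ2→X13] = [1, 1, 9, 0]
r3 m[φ3→X1] = [0, 9, 4, 8]
r3 m[X13→φ0] = [1, 1, 9, 0]
r3 m[X13→φ2] = [1, 2, 1, 3]
r3 m[X1→φ1] = [0, 9, 4, 8]
r3 m[X1→φ3] = [2, 1, 0, 0]
r3 m[X14→φ0] = [4, 0, 0, 1]
r3 m[X14→φ1] = [3, 1, 5, 1]
r4 m[φ0→X13] = [2, 3, 1, 3]
r4 m[φ0→X14] = [4, 3, 5, 2]
r4 m[φ1→X1] = [3, 2, 1, 2]
r4 m[φ1→X14] = [4, 4, 2, 2]
r4 m[φ2→X13] = [1, 1, 9, 0]
r4 m[φ3→X1] = [0, 9, 4, 8]
r4 m[X13→φ0] = [1, 1, 9, 0]
r4 m[X13→φ2] = [2, 3, 1, 3]
r4 m[X1→φ1] = [0, 9, 4, 8]
r4 m[X1→φ3] = [3, 2, 1, 2]
r4 m[X14→φ0] = [4, 4, 2, 2]
r4 m[X14→φ1] = [4, 3, 5, 2]
r5 m[φ0→X13] = [3, 4, 5, 7]
r5 m[φ0→X14] = [4, 3, 5, 2]
r5 m[φ1→X1] = [4, 3, 3, 3]
r5 m[φ1→X14] = [4, 4, 2, 2]
r5 m[φ2→X13] = [1, 1, 9, 0]
r5 m[φ3→X1] = [0, 9, 4, 8]
r5 m[X13→φ0] = [1, 1, 9, 0]
r5 m[X13→φ2] = [2, 3, 1, 3]
r5 m[X1→φ1] = [0, 9, 4, 8]
r5 m[X1→φ3] = [3, 2, 1, 2]
r5 m[X14→φ0] = [4, 4, 2, 2]
r5 m[X14→φ1] = [4, 3, 5, 2]
r6 m[φ0→X13] = [3, 4, 5, 7]
r6 m[φ0→X14] = [4, 3, 5, 2]
r6 m[φ1→X1] = [4, 3, 3, 3]
r6 m[φ1→X14] = [4, 4, 2, 2]
r6 m[φ2→X13] = [1, 1, 9, 0]
r6 m[φ3→X1] = [0, 9, 4, 8]
r6 m[X13→φ0] = [1, 1, 9, 0]
r6 m[X13→φ2] = [3, 4, 5, 7]
r6 m[X1→φ1] = [0, 9, 4, 8]
r6 m[X1→φ3] = [4, 3, 3, 3]
r6 m[X14→φ0] = [4, 4, 2, 2]
r6 m[X14→φ1] = [4, 3, 5, 2]
r7 m[φ0→X13] = [3, 4, 5, 7]
r7 m[φ0→X14] = [4, 3, 5, 2]
r7 m[φ1→X1] = [4, 3, 3, 3]
r7 m[φ1→X14] = [4, 4, 2, 2]
r7 m[φ2→X13] = [1, 1, 9, 0]
r7 m[φ3→X1] = [0, 9, 4, 8]
r7 m[X13→φ0] = [1, 1, 9, 0]
r7 m[X13→φ2] = [3, 4, 5, 7]
r7 m[X1→φ1] = [0, 9, 4, 8]
r7 m[X1→φ3] = [4, 3, 3, 3]
r7 m[X14→φ0] = [4, 4, 2, 2]
r7 m[X14→φ1] = [4, 3, 5, 2]
fixed point reached at round 7
traceback from X13: (X13=0, X1=0, X14=3), score=4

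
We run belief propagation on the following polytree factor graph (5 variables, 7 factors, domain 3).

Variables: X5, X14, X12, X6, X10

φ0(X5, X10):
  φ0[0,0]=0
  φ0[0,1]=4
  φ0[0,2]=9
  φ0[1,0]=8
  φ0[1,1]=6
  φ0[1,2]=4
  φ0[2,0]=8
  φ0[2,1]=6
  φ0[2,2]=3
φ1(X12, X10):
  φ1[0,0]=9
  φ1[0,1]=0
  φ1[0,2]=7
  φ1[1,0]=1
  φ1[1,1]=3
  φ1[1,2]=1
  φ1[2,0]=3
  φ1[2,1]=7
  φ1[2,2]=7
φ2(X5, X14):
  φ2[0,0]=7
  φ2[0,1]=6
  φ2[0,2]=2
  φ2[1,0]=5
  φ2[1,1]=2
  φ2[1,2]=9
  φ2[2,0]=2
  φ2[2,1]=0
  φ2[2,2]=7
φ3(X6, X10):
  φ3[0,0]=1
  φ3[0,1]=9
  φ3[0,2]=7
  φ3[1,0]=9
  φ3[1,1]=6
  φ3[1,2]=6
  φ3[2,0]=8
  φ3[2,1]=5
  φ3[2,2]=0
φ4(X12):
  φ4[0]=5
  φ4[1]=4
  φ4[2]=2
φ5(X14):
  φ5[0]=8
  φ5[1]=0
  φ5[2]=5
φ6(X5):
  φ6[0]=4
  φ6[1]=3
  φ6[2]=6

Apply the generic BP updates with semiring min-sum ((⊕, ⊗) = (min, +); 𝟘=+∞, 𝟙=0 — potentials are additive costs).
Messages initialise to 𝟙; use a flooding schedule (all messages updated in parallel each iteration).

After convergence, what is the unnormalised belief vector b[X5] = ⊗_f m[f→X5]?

init: all messages = 𝟙 over 3 values
r1 m[φ0→X5] = [0, 4, 3]
r1 m[φ0→X10] = [0, 4, 3]
r1 m[φ1→X12] = [0, 1, 3]
r1 m[φ1→X10] = [1, 0, 1]
r1 m[φ2→X5] = [2, 2, 0]
r1 m[φ2→X14] = [2, 0, 2]
r1 m[φ3→X6] = [1, 6, 0]
r1 m[φ3→X10] = [1, 5, 0]
r1 m[φ4→X12] = [5, 4, 2]
r1 m[φ5→X14] = [8, 0, 5]
r1 m[φ6→X5] = [4, 3, 6]
r1 m[X5→φ0] = [0, 0, 0]
r1 m[X5→φ2] = [0, 0, 0]
r1 m[X5→φ6] = [0, 0, 0]
r1 m[X14→φ2] = [0, 0, 0]
r1 m[X14→φ5] = [0, 0, 0]
r1 m[X12→φ1] = [0, 0, 0]
r1 m[X12→φ4] = [0, 0, 0]
r1 m[X6→φ3] = [0, 0, 0]
r1 m[X10→φ0] = [0, 0, 0]
r1 m[X10→φ1] = [0, 0, 0]
r1 m[X10→φ3] = [0, 0, 0]
r2 m[φ0→X5] = [0, 4, 3]
r2 m[φ0→X10] = [0, 4, 3]
r2 m[φ1→X12] = [0, 1, 3]
r2 m[φ1→X10] = [1, 0, 1]
r2 m[φ2→X5] = [2, 2, 0]
r2 m[φ2→X14] = [2, 0, 2]
r2 m[φ3→X6] = [1, 6, 0]
r2 m[φ3→X10] = [1, 5, 0]
r2 m[φ4→X12] = [5, 4, 2]
r2 m[φ5→X14] = [8, 0, 5]
r2 m[φ6→X5] = [4, 3, 6]
r2 m[X5→φ0] = [6, 5, 6]
r2 m[X5→φ2] = [4, 7, 9]
r2 m[X5→φ6] = [2, 6, 3]
r2 m[X14→φ2] = [8, 0, 5]
r2 m[X14→φ5] = [2, 0, 2]
r2 m[X12→φ1] = [5, 4, 2]
r2 m[X12→φ4] = [0, 1, 3]
r2 m[X6→φ3] = [0, 0, 0]
r2 m[X10→φ0] = [2, 5, 1]
r2 m[X10→φ1] = [1, 9, 3]
r2 m[X10→φ3] = [1, 4, 4]
r3 m[φ0→X5] = [2, 5, 4]
r3 m[φ0→X10] = [6, 10, 9]
r3 m[φ1→X12] = [9, 2, 4]
r3 m[φ1→X10] = [5, 5, 5]
r3 m[φ2→X5] = [6, 2, 0]
r3 m[φ2→X14] = [11, 9, 6]
r3 m[φ3→X6] = [2, 10, 4]
r3 m[φ3→X10] = [1, 5, 0]
r3 m[φ4→X12] = [5, 4, 2]
r3 m[φ5→X14] = [8, 0, 5]
r3 m[φ6→X5] = [4, 3, 6]
r3 m[X5→φ0] = [6, 5, 6]
r3 m[X5→φ2] = [4, 7, 9]
r3 m[X5→φ6] = [2, 6, 3]
r3 m[X14→φ2] = [8, 0, 5]
r3 m[X14→φ5] = [2, 0, 2]
r3 m[X12→φ1] = [5, 4, 2]
r3 m[X12→φ4] = [0, 1, 3]
r3 m[X6→φ3] = [0, 0, 0]
r3 m[X10→φ0] = [2, 5, 1]
r3 m[X10→φ1] = [1, 9, 3]
r3 m[X10→φ3] = [1, 4, 4]
r4 m[φ0→X5] = [2, 5, 4]
r4 m[φ0→X10] = [6, 10, 9]
r4 m[φ1→X12] = [9, 2, 4]
r4 m[φ1→X10] = [5, 5, 5]
r4 m[φ2→X5] = [6, 2, 0]
r4 m[φ2→X14] = [11, 9, 6]
r4 m[φ3→X6] = [2, 10, 4]
r4 m[φ3→X10] = [1, 5, 0]
r4 m[φ4→X12] = [5, 4, 2]
r4 m[φ5→X14] = [8, 0, 5]
r4 m[φ6→X5] = [4, 3, 6]
r4 m[X5→φ0] = [10, 5, 6]
r4 m[X5→φ2] = [6, 8, 10]
r4 m[X5→φ6] = [8, 7, 4]
r4 m[X14→φ2] = [8, 0, 5]
r4 m[X14→φ5] = [11, 9, 6]
r4 m[X12→φ1] = [5, 4, 2]
r4 m[X12→φ4] = [9, 2, 4]
r4 m[X6→φ3] = [0, 0, 0]
r4 m[X10→φ0] = [6, 10, 5]
r4 m[X10→φ1] = [7, 15, 9]
r4 m[X10→φ3] = [11, 15, 14]
r5 m[φ0→X5] = [6, 9, 8]
r5 m[φ0→X10] = [10, 11, 9]
r5 m[φ1→X12] = [15, 8, 10]
r5 m[φ1→X10] = [5, 5, 5]
r5 m[φ2→X5] = [6, 2, 0]
r5 m[φ2→X14] = [12, 10, 8]
r5 m[φ3→X6] = [12, 20, 14]
r5 m[φ3→X10] = [1, 5, 0]
r5 m[φ4→X12] = [5, 4, 2]
r5 m[φ5→X14] = [8, 0, 5]
r5 m[φ6→X5] = [4, 3, 6]
r5 m[X5→φ0] = [10, 5, 6]
r5 m[X5→φ2] = [6, 8, 10]
r5 m[X5→φ6] = [8, 7, 4]
r5 m[X14→φ2] = [8, 0, 5]
r5 m[X14→φ5] = [11, 9, 6]
r5 m[X12→φ1] = [5, 4, 2]
r5 m[X12→φ4] = [9, 2, 4]
r5 m[X6→φ3] = [0, 0, 0]
r5 m[X10→φ0] = [6, 10, 5]
r5 m[X10→φ1] = [7, 15, 9]
r5 m[X10→φ3] = [11, 15, 14]
r6 m[φ0→X5] = [6, 9, 8]
r6 m[φ0→X10] = [10, 11, 9]
r6 m[φ1→X12] = [15, 8, 10]
r6 m[φ1→X10] = [5, 5, 5]
r6 m[φ2→X5] = [6, 2, 0]
r6 m[φ2→X14] = [12, 10, 8]
r6 m[φ3→X6] = [12, 20, 14]
r6 m[φ3→X10] = [1, 5, 0]
r6 m[φ4→X12] = [5, 4, 2]
r6 m[φ5→X14] = [8, 0, 5]
r6 m[φ6→X5] = [4, 3, 6]
r6 m[X5→φ0] = [10, 5, 6]
r6 m[X5→φ2] = [10, 12, 14]
r6 m[X5→φ6] = [12, 11, 8]
r6 m[X14→φ2] = [8, 0, 5]
r6 m[X14→φ5] = [12, 10, 8]
r6 m[X12→φ1] = [5, 4, 2]
r6 m[X12→φ4] = [15, 8, 10]
r6 m[X6→φ3] = [0, 0, 0]
r6 m[X10→φ0] = [6, 10, 5]
r6 m[X10→φ1] = [11, 16, 9]
r6 m[X10→φ3] = [15, 16, 14]
r7 m[φ0→X5] = [6, 9, 8]
r7 m[φ0→X10] = [10, 11, 9]
r7 m[φ1→X12] = [16, 10, 14]
r7 m[φ1→X10] = [5, 5, 5]
r7 m[φ2→X5] = [6, 2, 0]
r7 m[φ2→X14] = [16, 14, 12]
r7 m[φ3→X6] = [16, 20, 14]
r7 m[φ3→X10] = [1, 5, 0]
r7 m[φ4→X12] = [5, 4, 2]
r7 m[φ5→X14] = [8, 0, 5]
r7 m[φ6→X5] = [4, 3, 6]
r7 m[X5→φ0] = [10, 5, 6]
r7 m[X5→φ2] = [10, 12, 14]
r7 m[X5→φ6] = [12, 11, 8]
r7 m[X14→φ2] = [8, 0, 5]
r7 m[X14→φ5] = [12, 10, 8]
r7 m[X12→φ1] = [5, 4, 2]
r7 m[X12→φ4] = [15, 8, 10]
r7 m[X6→φ3] = [0, 0, 0]
r7 m[X10→φ0] = [6, 10, 5]
r7 m[X10→φ1] = [11, 16, 9]
r7 m[X10→φ3] = [15, 16, 14]
r8 m[φ0→X5] = [6, 9, 8]
r8 m[φ0→X10] = [10, 11, 9]
r8 m[φ1→X12] = [16, 10, 14]
r8 m[φ1→X10] = [5, 5, 5]
r8 m[φ2→X5] = [6, 2, 0]
r8 m[φ2→X14] = [16, 14, 12]
r8 m[φ3→X6] = [16, 20, 14]
r8 m[φ3→X10] = [1, 5, 0]
r8 m[φ4→X12] = [5, 4, 2]
r8 m[φ5→X14] = [8, 0, 5]
r8 m[φ6→X5] = [4, 3, 6]
r8 m[X5→φ0] = [10, 5, 6]
r8 m[X5→φ2] = [10, 12, 14]
r8 m[X5→φ6] = [12, 11, 8]
r8 m[X14→φ2] = [8, 0, 5]
r8 m[X14→φ5] = [16, 14, 12]
r8 m[X12→φ1] = [5, 4, 2]
r8 m[X12→φ4] = [16, 10, 14]
r8 m[X6→φ3] = [0, 0, 0]
r8 m[X10→φ0] = [6, 10, 5]
r8 m[X10→φ1] = [11, 16, 9]
r8 m[X10→φ3] = [15, 16, 14]
r9 m[φ0→X5] = [6, 9, 8]
r9 m[φ0→X10] = [10, 11, 9]
r9 m[φ1→X12] = [16, 10, 14]
r9 m[φ1→X10] = [5, 5, 5]
r9 m[φ2→X5] = [6, 2, 0]
r9 m[φ2→X14] = [16, 14, 12]
r9 m[φ3→X6] = [16, 20, 14]
r9 m[φ3→X10] = [1, 5, 0]
r9 m[φ4→X12] = [5, 4, 2]
r9 m[φ5→X14] = [8, 0, 5]
r9 m[φ6→X5] = [4, 3, 6]
r9 m[X5→φ0] = [10, 5, 6]
r9 m[X5→φ2] = [10, 12, 14]
r9 m[X5→φ6] = [12, 11, 8]
r9 m[X14→φ2] = [8, 0, 5]
r9 m[X14→φ5] = [16, 14, 12]
r9 m[X12→φ1] = [5, 4, 2]
r9 m[X12→φ4] = [16, 10, 14]
r9 m[X6→φ3] = [0, 0, 0]
r9 m[X10→φ0] = [6, 10, 5]
r9 m[X10→φ1] = [11, 16, 9]
r9 m[X10→φ3] = [15, 16, 14]
fixed point reached at round 9
b[X5] = ⊗ incoming = [16, 14, 14]

b[X5] = [16, 14, 14]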